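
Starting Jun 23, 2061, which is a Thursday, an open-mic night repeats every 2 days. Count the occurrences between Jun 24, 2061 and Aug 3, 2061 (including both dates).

Occurrences land 2·i days after Jun 23, 2061 for i = 0, 1, 2, …
Jun 24, 2061 is 1 day after the start; 1 ÷ 2 = 0 remainder 1; since the remainder is 1, round up to i = 1. First occurrence in the window: #2 on Jun 25, 2061 (1×2 = 2 days in).
Aug 3, 2061 is 41 days after the start; 41 ÷ 2 = 20 remainder 1. Last occurrence in the window: #21 on Aug 2, 2061.
Occurrences #2 through #21: 20 in total.

20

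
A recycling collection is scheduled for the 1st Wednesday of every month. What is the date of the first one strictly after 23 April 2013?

April 2013 starts on a Monday, so its 1st Wednesday is 3 April 2013 (2 days in).
That is not after 23 April 2013, so look at May 2013.
May 2013 starts on a Wednesday, so its 1st Wednesday is 1 May 2013.

1 May 2013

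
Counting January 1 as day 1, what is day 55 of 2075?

Feb 24, 2075

Jan has 31 days (55 − 31 = 24 remain).
24 into Feb → Feb 24.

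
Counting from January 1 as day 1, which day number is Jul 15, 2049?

196

Days in months before Jul: 31 + 28 + 31 + 30 + 31 + 30 = 181.
Plus 15 days into Jul → day 196.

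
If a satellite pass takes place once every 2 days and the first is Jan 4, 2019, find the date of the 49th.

The 49th occurrence is 48 intervals after the first: 48 × 2 = 96 days after Jan 4, 2019.
Jan has 31 days — 27 days to the end of Jan leaves 69.
Feb has 28 days (41 left).
Mar has 31 days (10 left).
10 days into Apr → Apr 10, 2019.

Apr 10, 2019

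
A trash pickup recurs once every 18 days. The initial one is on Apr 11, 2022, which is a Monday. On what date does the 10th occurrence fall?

The 10th occurrence is 9 intervals after the first: 9 × 18 = 162 days after Apr 11, 2022.
Apr has 30 days — 19 days to the end of Apr leaves 143.
May has 31 days (112 left).
Jun has 30 days (82 left).
Jul has 31 days (51 left).
Aug has 31 days (20 left).
20 days into Sep → Sep 20, 2022.

Sep 20, 2022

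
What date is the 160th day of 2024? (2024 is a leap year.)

June 8, 2024

January has 31 days (160 − 31 = 129 remain).
February has 29 days (129 − 29 = 100 remain).
March has 31 days (100 − 31 = 69 remain).
April has 30 days (69 − 30 = 39 remain).
May has 31 days (39 − 31 = 8 remain).
8 into June → June 8.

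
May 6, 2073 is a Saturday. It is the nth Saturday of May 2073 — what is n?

Day 6 falls in week ⌈6/7⌉ of the month.
Days 1–7 hold the 1st Saturday, 8–14 the 2nd, 15–21 the 3rd, 22–28 the 4th, 29–31 the 5th.
6 is in the range for the 1st.

1st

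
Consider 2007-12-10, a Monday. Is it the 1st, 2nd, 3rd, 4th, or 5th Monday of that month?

Day 10 falls in week ⌈10/7⌉ of the month.
Days 1–7 hold the 1st Monday, 8–14 the 2nd, 15–21 the 3rd, 22–28 the 4th, 29–31 the 5th.
10 is in the range for the 2nd.

2nd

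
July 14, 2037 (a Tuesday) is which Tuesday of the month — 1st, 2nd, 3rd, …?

Day 14 falls in week ⌈14/7⌉ of the month.
Days 1–7 hold the 1st Tuesday, 8–14 the 2nd, 15–21 the 3rd, 22–28 the 4th, 29–31 the 5th.
14 is in the range for the 2nd.

2nd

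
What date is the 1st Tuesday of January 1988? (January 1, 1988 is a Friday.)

5 January 1988

January 1988 begins on a Friday, so the first Tuesday is January 5 (4 days later).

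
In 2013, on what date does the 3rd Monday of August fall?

August 19, 2013

The first Monday of August 2013 is August 5.
The 3rd Monday is 2 weeks later: 5 + 14 = 19.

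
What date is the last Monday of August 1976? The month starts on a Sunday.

August 1976 begins on a Sunday, so the first Monday is August 2 (1 day later).
August 1976 has 31 days. Adding weeks: 2, 9, 16, 23, 30 — the last one ≤ 31 is the 30th.

30 August 1976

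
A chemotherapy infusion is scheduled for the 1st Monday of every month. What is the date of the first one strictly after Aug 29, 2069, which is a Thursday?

Aug 2069 starts on a Thursday, so its 1st Monday is Aug 5, 2069 (4 days in).
That is not after Aug 29, 2069, so look at Sep 2069.
Sep 2069 starts on a Sunday, so its 1st Monday is Sep 2, 2069 (1 day in).

Sep 2, 2069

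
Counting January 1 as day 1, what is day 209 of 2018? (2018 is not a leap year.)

July 28, 2018

January has 31 days (209 − 31 = 178 remain).
February has 28 days (178 − 28 = 150 remain).
March has 31 days (150 − 31 = 119 remain).
April has 30 days (119 − 30 = 89 remain).
May has 31 days (89 − 31 = 58 remain).
June has 30 days (58 − 30 = 28 remain).
28 into July → July 28.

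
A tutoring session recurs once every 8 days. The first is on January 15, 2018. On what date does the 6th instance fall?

February 24, 2018

The 6th occurrence is 5 intervals after the first: 5 × 8 = 40 days after January 15, 2018.
January has 31 days — 16 days to the end of January leaves 24.
24 days into February → February 24, 2018.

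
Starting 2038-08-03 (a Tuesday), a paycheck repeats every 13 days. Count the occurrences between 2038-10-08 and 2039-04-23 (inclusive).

15

Occurrences land 13·i days after 2038-08-03 for i = 0, 1, 2, …
2038-10-08 is 66 days after the start; 66 ÷ 13 = 5 remainder 1; since the remainder is 1, round up to i = 6. First occurrence in the window: #7 on 2038-10-20 (6×13 = 78 days in).
2039-04-23 is 263 days after the start; 263 ÷ 13 = 20 remainder 3. Last occurrence in the window: #21 on 2039-04-20.
Occurrences #7 through #21: 15 in total.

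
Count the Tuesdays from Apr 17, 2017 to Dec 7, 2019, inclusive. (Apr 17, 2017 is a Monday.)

138

Apr 17, 2017 is a Monday; the first Tuesday on or after it is Apr 18, 2017 (1 day later).
From Apr 18, 2017 to Dec 7, 2019: 257 + 365 + 341 = 963 days (rest of 2017, 2018, to Dec 7, 2019 in 2019).
963 ÷ 7 = 137 full weeks with remainder 4, so 137 more Tuesdays after the first → 138.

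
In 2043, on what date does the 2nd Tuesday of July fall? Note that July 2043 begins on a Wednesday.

July 14, 2043

July 2043 begins on a Wednesday, so the first Tuesday is July 7 (6 days later).
The 2nd Tuesday is 1 weeks later: 7 + 7 = 14.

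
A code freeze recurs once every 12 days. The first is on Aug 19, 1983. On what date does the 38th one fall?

The 38th occurrence is 37 intervals after the first: 37 × 12 = 444 days after Aug 19, 1983.
Aug has 31 days — 12 days to the end of Aug leaves 432.
From end of Aug to end of 1983 is 122 days (310 left).
Jan has 31 days (279 left).
Feb has 29 days (250 left).
Mar has 31 days (219 left).
Apr has 30 days (189 left).
May has 31 days (158 left).
Jun has 30 days (128 left).
Jul has 31 days (97 left).
Aug has 31 days (66 left).
Sep has 30 days (36 left).
Oct has 31 days (5 left).
5 days into Nov → Nov 5, 1984.

Nov 5, 1984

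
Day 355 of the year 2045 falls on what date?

2045-12-21

January has 31 days (355 − 31 = 324 remain).
February has 28 days (324 − 28 = 296 remain).
March has 31 days (296 − 31 = 265 remain).
April has 30 days (265 − 30 = 235 remain).
May has 31 days (235 − 31 = 204 remain).
June has 30 days (204 − 30 = 174 remain).
July has 31 days (174 − 31 = 143 remain).
August has 31 days (143 − 31 = 112 remain).
September has 30 days (112 − 30 = 82 remain).
October has 31 days (82 − 31 = 51 remain).
November has 30 days (51 − 30 = 21 remain).
21 into December → December 21.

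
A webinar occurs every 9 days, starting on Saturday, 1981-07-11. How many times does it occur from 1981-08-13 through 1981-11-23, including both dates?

12

Occurrences land 9·i days after 1981-07-11 for i = 0, 1, 2, …
1981-08-13 is 33 days after the start; 33 ÷ 9 = 3 remainder 6; since the remainder is 6, round up to i = 4. First occurrence in the window: #5 on 1981-08-16 (4×9 = 36 days in).
1981-11-23 is 135 days after the start; 135 ÷ 9 = 15 remainder 0. Last occurrence in the window: #16 on 1981-11-23.
Occurrences #5 through #16: 12 in total.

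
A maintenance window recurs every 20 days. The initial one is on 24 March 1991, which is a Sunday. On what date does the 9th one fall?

31 August 1991

The 9th occurrence is 8 intervals after the first: 8 × 20 = 160 days after 24 March 1991.
March has 31 days — 7 days to the end of March leaves 153.
April has 30 days (123 left).
May has 31 days (92 left).
June has 30 days (62 left).
July has 31 days (31 left).
31 days into August → 31 August 1991.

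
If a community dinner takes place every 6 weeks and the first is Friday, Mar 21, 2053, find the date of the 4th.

Jul 25, 2053

The 4th occurrence is 3 intervals after the first: 3 × 42 = 126 days after Mar 21, 2053.
Mar has 31 days — 10 days to the end of Mar leaves 116.
Apr has 30 days (86 left).
May has 31 days (55 left).
Jun has 30 days (25 left).
25 days into Jul → Jul 25, 2053.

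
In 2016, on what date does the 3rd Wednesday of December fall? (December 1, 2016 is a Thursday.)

December 2016 begins on a Thursday, so the first Wednesday is December 7 (6 days later).
The 3rd Wednesday is 2 weeks later: 7 + 14 = 21.

December 21, 2016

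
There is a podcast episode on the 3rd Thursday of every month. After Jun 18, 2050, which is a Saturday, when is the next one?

Jul 21, 2050

Jun 2050 starts on a Wednesday; its first Thursday is the 2nd, so the 3rd Thursday is the 16th — Jun 16, 2050.
That is not after Jun 18, 2050, so look at Jul 2050.
Jul 2050 starts on a Friday; its first Thursday is the 7th, so the 3rd Thursday is the 21st — Jul 21, 2050.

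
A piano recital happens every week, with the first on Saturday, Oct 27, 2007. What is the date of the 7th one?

Dec 8, 2007

The 7th occurrence is 6 intervals after the first: 6 × 7 = 42 days after Oct 27, 2007.
Oct has 31 days — 4 days to the end of Oct leaves 38.
Nov has 30 days (8 left).
8 days into Dec → Dec 8, 2007.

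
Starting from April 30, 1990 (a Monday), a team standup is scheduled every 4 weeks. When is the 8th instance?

November 12, 1990

The 8th occurrence is 7 intervals after the first: 7 × 28 = 196 days after April 30, 1990.
April has 30 days — 0 days to the end of April leaves 196.
May has 31 days (165 left).
June has 30 days (135 left).
July has 31 days (104 left).
August has 31 days (73 left).
September has 30 days (43 left).
October has 31 days (12 left).
12 days into November → November 12, 1990.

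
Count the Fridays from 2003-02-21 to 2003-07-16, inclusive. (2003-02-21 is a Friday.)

2003-02-21 is a Friday; the first Friday on or after it is 2003-02-21.
From 2003-02-21 to 2003-07-16: 7 + 31 + 30 + 31 + 30 + 16 = 145 days (rest of February, March, April, May, June, July).
145 ÷ 7 = 20 full weeks with remainder 5, so 20 more Fridays after the first → 21.

21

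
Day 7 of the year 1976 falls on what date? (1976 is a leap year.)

1976-01-07

7 into January → January 7.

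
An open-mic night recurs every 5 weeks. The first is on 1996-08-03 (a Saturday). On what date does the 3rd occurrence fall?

1996-10-12

The 3rd occurrence is 2 intervals after the first: 2 × 35 = 70 days after 1996-08-03.
August has 31 days — 28 days to the end of August leaves 42.
September has 30 days (12 left).
12 days into October → 1996-10-12.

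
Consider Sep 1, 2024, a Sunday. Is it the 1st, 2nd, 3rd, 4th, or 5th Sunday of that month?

1st

Day 1 falls in week ⌈1/7⌉ of the month.
Days 1–7 hold the 1st Sunday, 8–14 the 2nd, 15–21 the 3rd, 22–28 the 4th, 29–31 the 5th.
1 is in the range for the 1st.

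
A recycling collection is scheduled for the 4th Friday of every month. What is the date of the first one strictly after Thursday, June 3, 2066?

June 25, 2066

June 2066 starts on a Tuesday; its first Friday is the 4th, so the 4th Friday is the 25th — June 25, 2066.
June 25, 2066 is after June 3, 2066, so that is the next one.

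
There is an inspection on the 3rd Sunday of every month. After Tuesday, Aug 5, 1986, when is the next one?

Aug 1986 starts on a Friday; its first Sunday is the 3rd, so the 3rd Sunday is the 17th — Aug 17, 1986.
Aug 17, 1986 is after Aug 5, 1986, so that is the next one.

Aug 17, 1986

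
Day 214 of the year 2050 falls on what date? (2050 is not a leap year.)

January has 31 days (214 − 31 = 183 remain).
February has 28 days (183 − 28 = 155 remain).
March has 31 days (155 − 31 = 124 remain).
April has 30 days (124 − 30 = 94 remain).
May has 31 days (94 − 31 = 63 remain).
June has 30 days (63 − 30 = 33 remain).
July has 31 days (33 − 31 = 2 remain).
2 into August → August 2.

2 August 2050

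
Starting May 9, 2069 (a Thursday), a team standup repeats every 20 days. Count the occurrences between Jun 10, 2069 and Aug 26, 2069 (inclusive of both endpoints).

Occurrences land 20·i days after May 9, 2069 for i = 0, 1, 2, …
Jun 10, 2069 is 32 days after the start; 32 ÷ 20 = 1 remainder 12; since the remainder is 12, round up to i = 2. First occurrence in the window: #3 on Jun 18, 2069 (2×20 = 40 days in).
Aug 26, 2069 is 109 days after the start; 109 ÷ 20 = 5 remainder 9. Last occurrence in the window: #6 on Aug 17, 2069.
Occurrences #3 through #6: 4 in total.

4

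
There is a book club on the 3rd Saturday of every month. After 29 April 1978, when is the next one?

April 1978 starts on a Saturday; its first Saturday is the 1st, so the 3rd Saturday is the 15th — 15 April 1978.
That is not after 29 April 1978, so look at May 1978.
May 1978 starts on a Monday; its first Saturday is the 6th, so the 3rd Saturday is the 20th — 20 May 1978.

20 May 1978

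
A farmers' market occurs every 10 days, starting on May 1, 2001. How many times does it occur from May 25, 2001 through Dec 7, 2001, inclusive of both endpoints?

20

Occurrences land 10·i days after May 1, 2001 for i = 0, 1, 2, …
May 25, 2001 is 24 days after the start; 24 ÷ 10 = 2 remainder 4; since the remainder is 4, round up to i = 3. First occurrence in the window: #4 on May 31, 2001 (3×10 = 30 days in).
Dec 7, 2001 is 220 days after the start; 220 ÷ 10 = 22 remainder 0. Last occurrence in the window: #23 on Dec 7, 2001.
Occurrences #4 through #23: 20 in total.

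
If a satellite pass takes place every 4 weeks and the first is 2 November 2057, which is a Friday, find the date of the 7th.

The 7th occurrence is 6 intervals after the first: 6 × 28 = 168 days after 2 November 2057.
November has 30 days — 28 days to the end of November leaves 140.
December has 31 days (109 left).
January has 31 days (78 left).
February has 28 days (50 left).
March has 31 days (19 left).
19 days into April → 19 April 2058.

19 April 2058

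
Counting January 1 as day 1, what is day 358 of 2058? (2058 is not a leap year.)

January has 31 days (358 − 31 = 327 remain).
February has 28 days (327 − 28 = 299 remain).
March has 31 days (299 − 31 = 268 remain).
April has 30 days (268 − 30 = 238 remain).
May has 31 days (238 − 31 = 207 remain).
June has 30 days (207 − 30 = 177 remain).
July has 31 days (177 − 31 = 146 remain).
August has 31 days (146 − 31 = 115 remain).
September has 30 days (115 − 30 = 85 remain).
October has 31 days (85 − 31 = 54 remain).
November has 30 days (54 − 30 = 24 remain).
24 into December → December 24.

2058-12-24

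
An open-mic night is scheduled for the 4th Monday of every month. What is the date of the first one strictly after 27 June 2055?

June 2055 starts on a Tuesday; its first Monday is the 7th, so the 4th Monday is the 28th — 28 June 2055.
28 June 2055 is after 27 June 2055, so that is the next one.

28 June 2055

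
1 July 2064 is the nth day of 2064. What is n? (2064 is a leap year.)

Days in months before July: 31 + 29 + 31 + 30 + 31 + 30 = 182.
Plus 1 day into July → day 183.

183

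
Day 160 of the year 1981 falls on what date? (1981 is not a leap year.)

January has 31 days (160 − 31 = 129 remain).
February has 28 days (129 − 28 = 101 remain).
March has 31 days (101 − 31 = 70 remain).
April has 30 days (70 − 30 = 40 remain).
May has 31 days (40 − 31 = 9 remain).
9 into June → June 9.

June 9, 1981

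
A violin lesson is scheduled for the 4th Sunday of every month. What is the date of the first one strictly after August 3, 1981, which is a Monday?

August 23, 1981

August 1981 starts on a Saturday; its first Sunday is the 2nd, so the 4th Sunday is the 23rd — August 23, 1981.
August 23, 1981 is after August 3, 1981, so that is the next one.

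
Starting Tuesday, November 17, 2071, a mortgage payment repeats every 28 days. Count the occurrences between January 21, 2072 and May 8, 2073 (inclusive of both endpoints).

17

Occurrences land 28·i days after November 17, 2071 for i = 0, 1, 2, …
January 21, 2072 is 65 days after the start; 65 ÷ 28 = 2 remainder 9; since the remainder is 9, round up to i = 3. First occurrence in the window: #4 on February 9, 2072 (3×28 = 84 days in).
May 8, 2073 is 538 days after the start; 538 ÷ 28 = 19 remainder 6. Last occurrence in the window: #20 on May 2, 2073.
Occurrences #4 through #20: 17 in total.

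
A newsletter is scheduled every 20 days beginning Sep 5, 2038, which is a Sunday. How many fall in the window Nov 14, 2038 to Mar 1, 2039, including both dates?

5

Occurrences land 20·i days after Sep 5, 2038 for i = 0, 1, 2, …
Nov 14, 2038 is 70 days after the start; 70 ÷ 20 = 3 remainder 10; since the remainder is 10, round up to i = 4. First occurrence in the window: #5 on Nov 24, 2038 (4×20 = 80 days in).
Mar 1, 2039 is 177 days after the start; 177 ÷ 20 = 8 remainder 17. Last occurrence in the window: #9 on Feb 12, 2039.
Occurrences #5 through #9: 5 in total.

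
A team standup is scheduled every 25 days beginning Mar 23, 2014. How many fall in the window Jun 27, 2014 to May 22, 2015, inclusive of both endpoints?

14

Occurrences land 25·i days after Mar 23, 2014 for i = 0, 1, 2, …
Jun 27, 2014 is 96 days after the start; 96 ÷ 25 = 3 remainder 21; since the remainder is 21, round up to i = 4. First occurrence in the window: #5 on Jul 1, 2014 (4×25 = 100 days in).
May 22, 2015 is 425 days after the start; 425 ÷ 25 = 17 remainder 0. Last occurrence in the window: #18 on May 22, 2015.
Occurrences #5 through #18: 14 in total.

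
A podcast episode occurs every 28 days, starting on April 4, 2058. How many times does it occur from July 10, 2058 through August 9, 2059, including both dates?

Occurrences land 28·i days after April 4, 2058 for i = 0, 1, 2, …
July 10, 2058 is 97 days after the start; 97 ÷ 28 = 3 remainder 13; since the remainder is 13, round up to i = 4. First occurrence in the window: #5 on July 25, 2058 (4×28 = 112 days in).
August 9, 2059 is 492 days after the start; 492 ÷ 28 = 17 remainder 16. Last occurrence in the window: #18 on July 24, 2059.
Occurrences #5 through #18: 14 in total.

14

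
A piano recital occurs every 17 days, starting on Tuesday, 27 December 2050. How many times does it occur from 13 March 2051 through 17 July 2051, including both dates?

Occurrences land 17·i days after 27 December 2050 for i = 0, 1, 2, …
13 March 2051 is 76 days after the start; 76 ÷ 17 = 4 remainder 8; since the remainder is 8, round up to i = 5. First occurrence in the window: #6 on 22 March 2051 (5×17 = 85 days in).
17 July 2051 is 202 days after the start; 202 ÷ 17 = 11 remainder 15. Last occurrence in the window: #12 on 2 July 2051.
Occurrences #6 through #12: 7 in total.

7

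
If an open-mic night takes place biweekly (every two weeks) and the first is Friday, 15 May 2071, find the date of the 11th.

The 11th occurrence is 10 intervals after the first: 10 × 14 = 140 days after 15 May 2071.
May has 31 days — 16 days to the end of May leaves 124.
June has 30 days (94 left).
July has 31 days (63 left).
August has 31 days (32 left).
September has 30 days (2 left).
2 days into October → 2 October 2071.

2 October 2071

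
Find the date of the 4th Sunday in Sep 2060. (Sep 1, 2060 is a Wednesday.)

Sep 2060 begins on a Wednesday, so the first Sunday is Sep 5 (4 days later).
The 4th Sunday is 3 weeks later: 5 + 21 = 26.

Sep 26, 2060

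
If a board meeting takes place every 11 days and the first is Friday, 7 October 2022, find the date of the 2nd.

18 October 2022

The 2nd occurrence is 1 interval after the first: 1 × 11 = 11 days after 7 October 2022.
11 days later is 18 October 2022.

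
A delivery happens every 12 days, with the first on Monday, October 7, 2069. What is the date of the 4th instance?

November 12, 2069

The 4th occurrence is 3 intervals after the first: 3 × 12 = 36 days after October 7, 2069.
October has 31 days — 24 days to the end of October leaves 12.
12 days into November → November 12, 2069.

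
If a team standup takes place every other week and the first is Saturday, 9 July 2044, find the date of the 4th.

The 4th occurrence is 3 intervals after the first: 3 × 14 = 42 days after 9 July 2044.
July has 31 days — 22 days to the end of July leaves 20.
20 days into August → 20 August 2044.

20 August 2044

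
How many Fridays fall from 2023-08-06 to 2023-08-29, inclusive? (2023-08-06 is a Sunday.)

3

2023-08-06 is a Sunday; the first Friday on or after it is 2023-08-11 (5 days later).
From 2023-08-11 to 2023-08-29 is 29 − 11 = 18 days.
18 ÷ 7 = 2 full weeks with remainder 4, so 2 more Fridays after the first → 3.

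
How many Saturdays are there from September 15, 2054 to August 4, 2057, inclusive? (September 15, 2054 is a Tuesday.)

September 15, 2054 is a Tuesday; the first Saturday on or after it is September 19, 2054 (4 days later).
From September 19, 2054 to August 4, 2057: 103 + 365 + 366 + 216 = 1050 days (rest of 2054, 2055, 2056, to August 4, 2057 in 2057).
1050 ÷ 7 = 150 full weeks with remainder 0, so 150 more Saturdays after the first → 151.

151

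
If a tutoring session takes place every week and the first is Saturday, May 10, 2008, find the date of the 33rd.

Dec 20, 2008

The 33rd occurrence is 32 intervals after the first: 32 × 7 = 224 days after May 10, 2008.
May has 31 days — 21 days to the end of May leaves 203.
Jun has 30 days (173 left).
Jul has 31 days (142 left).
Aug has 31 days (111 left).
Sep has 30 days (81 left).
Oct has 31 days (50 left).
Nov has 30 days (20 left).
20 days into Dec → Dec 20, 2008.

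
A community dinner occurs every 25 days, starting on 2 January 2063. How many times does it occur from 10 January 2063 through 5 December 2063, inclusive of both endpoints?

13

Occurrences land 25·i days after 2 January 2063 for i = 0, 1, 2, …
10 January 2063 is 8 days after the start; 8 ÷ 25 = 0 remainder 8; since the remainder is 8, round up to i = 1. First occurrence in the window: #2 on 27 January 2063 (1×25 = 25 days in).
5 December 2063 is 337 days after the start; 337 ÷ 25 = 13 remainder 12. Last occurrence in the window: #14 on 23 November 2063.
Occurrences #2 through #14: 13 in total.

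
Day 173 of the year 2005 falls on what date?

22 June 2005

January has 31 days (173 − 31 = 142 remain).
February has 28 days (142 − 28 = 114 remain).
March has 31 days (114 − 31 = 83 remain).
April has 30 days (83 − 30 = 53 remain).
May has 31 days (53 − 31 = 22 remain).
22 into June → June 22.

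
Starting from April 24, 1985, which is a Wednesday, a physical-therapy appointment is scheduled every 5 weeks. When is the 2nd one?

May 29, 1985

The 2nd occurrence is 1 interval after the first: 1 × 35 = 35 days after April 24, 1985.
April has 30 days — 6 days to the end of April leaves 29.
29 days into May → May 29, 1985.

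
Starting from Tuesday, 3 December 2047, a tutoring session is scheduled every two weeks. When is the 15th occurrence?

16 June 2048

The 15th occurrence is 14 intervals after the first: 14 × 14 = 196 days after 3 December 2047.
December has 31 days — 28 days to the end of December leaves 168.
January has 31 days (137 left).
February has 29 days (108 left).
March has 31 days (77 left).
April has 30 days (47 left).
May has 31 days (16 left).
16 days into June → 16 June 2048.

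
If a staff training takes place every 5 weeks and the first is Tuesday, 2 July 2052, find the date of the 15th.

4 November 2053

The 15th occurrence is 14 intervals after the first: 14 × 35 = 490 days after 2 July 2052.
July has 31 days — 29 days to the end of July leaves 461.
From end of July to end of 2052 is 153 days (308 left).
January has 31 days (277 left).
February has 28 days (249 left).
March has 31 days (218 left).
April has 30 days (188 left).
May has 31 days (157 left).
June has 30 days (127 left).
July has 31 days (96 left).
August has 31 days (65 left).
September has 30 days (35 left).
October has 31 days (4 left).
4 days into November → 4 November 2053.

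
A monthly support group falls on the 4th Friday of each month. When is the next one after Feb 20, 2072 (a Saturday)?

Feb 2072 starts on a Monday; its first Friday is the 5th, so the 4th Friday is the 26th — Feb 26, 2072.
Feb 26, 2072 is after Feb 20, 2072, so that is the next one.

Feb 26, 2072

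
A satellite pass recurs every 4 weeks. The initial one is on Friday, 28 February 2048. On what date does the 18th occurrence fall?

The 18th occurrence is 17 intervals after the first: 17 × 28 = 476 days after 28 February 2048.
February has 29 days — 1 day to the end of February leaves 475.
From end of February to end of 2048 is 306 days (169 left).
January has 31 days (138 left).
February has 28 days (110 left).
March has 31 days (79 left).
April has 30 days (49 left).
May has 31 days (18 left).
18 days into June → 18 June 2049.

18 June 2049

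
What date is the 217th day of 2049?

January has 31 days (217 − 31 = 186 remain).
February has 28 days (186 − 28 = 158 remain).
March has 31 days (158 − 31 = 127 remain).
April has 30 days (127 − 30 = 97 remain).
May has 31 days (97 − 31 = 66 remain).
June has 30 days (66 − 30 = 36 remain).
July has 31 days (36 − 31 = 5 remain).
5 into August → August 5.

2049-08-05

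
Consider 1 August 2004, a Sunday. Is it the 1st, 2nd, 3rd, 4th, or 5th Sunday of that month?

Day 1 falls in week ⌈1/7⌉ of the month.
Days 1–7 hold the 1st Sunday, 8–14 the 2nd, 15–21 the 3rd, 22–28 the 4th, 29–31 the 5th.
1 is in the range for the 1st.

1st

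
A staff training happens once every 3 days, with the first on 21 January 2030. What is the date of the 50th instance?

The 50th occurrence is 49 intervals after the first: 49 × 3 = 147 days after 21 January 2030.
January has 31 days — 10 days to the end of January leaves 137.
February has 28 days (109 left).
March has 31 days (78 left).
April has 30 days (48 left).
May has 31 days (17 left).
17 days into June → 17 June 2030.

17 June 2030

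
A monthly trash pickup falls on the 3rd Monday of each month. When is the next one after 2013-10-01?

October 2013 starts on a Tuesday; its first Monday is the 7th, so the 3rd Monday is the 21st — 2013-10-21.
2013-10-21 is after 2013-10-01, so that is the next one.

2013-10-21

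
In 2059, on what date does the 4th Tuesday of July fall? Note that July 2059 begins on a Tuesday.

22 July 2059

July 2059 begins on a Tuesday, so the first Tuesday is July 1.
The 4th Tuesday is 3 weeks later: 1 + 21 = 22.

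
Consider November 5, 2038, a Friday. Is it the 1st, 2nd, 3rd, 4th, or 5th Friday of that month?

Day 5 falls in week ⌈5/7⌉ of the month.
Days 1–7 hold the 1st Friday, 8–14 the 2nd, 15–21 the 3rd, 22–28 the 4th, 29–31 the 5th.
5 is in the range for the 1st.

1st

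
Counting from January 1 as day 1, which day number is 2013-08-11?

223

Days in months before August: 31 + 28 + 31 + 30 + 31 + 30 + 31 = 212.
Plus 11 days into August → day 223.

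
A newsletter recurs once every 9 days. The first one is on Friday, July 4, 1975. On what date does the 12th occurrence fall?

October 11, 1975

The 12th occurrence is 11 intervals after the first: 11 × 9 = 99 days after July 4, 1975.
July has 31 days — 27 days to the end of July leaves 72.
August has 31 days (41 left).
September has 30 days (11 left).
11 days into October → October 11, 1975.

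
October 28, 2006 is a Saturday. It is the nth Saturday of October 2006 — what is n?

Day 28 falls in week ⌈28/7⌉ of the month.
Days 1–7 hold the 1st Saturday, 8–14 the 2nd, 15–21 the 3rd, 22–28 the 4th, 29–31 the 5th.
28 is in the range for the 4th.

4th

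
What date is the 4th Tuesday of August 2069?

27 August 2069

August 2069 begins on a Thursday, so the first Tuesday is August 6 (5 days later).
The 4th Tuesday is 3 weeks later: 6 + 21 = 27.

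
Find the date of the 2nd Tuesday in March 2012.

The first Tuesday of March 2012 is March 6.
The 2nd Tuesday is 1 weeks later: 6 + 7 = 13.

13 March 2012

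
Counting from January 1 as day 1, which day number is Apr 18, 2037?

108

Days in months before Apr: 31 + 28 + 31 = 90.
Plus 18 days into Apr → day 108.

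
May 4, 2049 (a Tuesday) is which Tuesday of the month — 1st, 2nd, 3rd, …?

1st

Day 4 falls in week ⌈4/7⌉ of the month.
Days 1–7 hold the 1st Tuesday, 8–14 the 2nd, 15–21 the 3rd, 22–28 the 4th, 29–31 the 5th.
4 is in the range for the 1st.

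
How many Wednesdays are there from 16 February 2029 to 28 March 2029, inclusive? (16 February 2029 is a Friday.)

6

16 February 2029 is a Friday; the first Wednesday on or after it is 21 February 2029 (5 days later).
From 21 February 2029 to 28 March 2029: 7 + 28 = 35 days (rest of February, March).
35 ÷ 7 = 5 full weeks with remainder 0, so 5 more Wednesdays after the first → 6.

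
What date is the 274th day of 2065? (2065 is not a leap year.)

October 1, 2065

January has 31 days (274 − 31 = 243 remain).
February has 28 days (243 − 28 = 215 remain).
March has 31 days (215 − 31 = 184 remain).
April has 30 days (184 − 30 = 154 remain).
May has 31 days (154 − 31 = 123 remain).
June has 30 days (123 − 30 = 93 remain).
July has 31 days (93 − 31 = 62 remain).
August has 31 days (62 − 31 = 31 remain).
September has 30 days (31 − 30 = 1 remain).
1 into October → October 1.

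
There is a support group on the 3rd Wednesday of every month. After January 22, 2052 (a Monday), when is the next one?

January 2052 starts on a Monday; its first Wednesday is the 3rd, so the 3rd Wednesday is the 17th — January 17, 2052.
That is not after January 22, 2052, so look at February 2052.
February 2052 starts on a Thursday; its first Wednesday is the 7th, so the 3rd Wednesday is the 21st — February 21, 2052.

February 21, 2052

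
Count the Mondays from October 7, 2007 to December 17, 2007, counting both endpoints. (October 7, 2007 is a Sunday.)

11

October 7, 2007 is a Sunday; the first Monday on or after it is October 8, 2007 (1 day later).
From October 8, 2007 to December 17, 2007: 23 + 30 + 17 = 70 days (rest of October, November, December).
70 ÷ 7 = 10 full weeks with remainder 0, so 10 more Mondays after the first → 11.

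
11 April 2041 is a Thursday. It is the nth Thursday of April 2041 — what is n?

2nd

Day 11 falls in week ⌈11/7⌉ of the month.
Days 1–7 hold the 1st Thursday, 8–14 the 2nd, 15–21 the 3rd, 22–28 the 4th, 29–31 the 5th.
11 is in the range for the 2nd.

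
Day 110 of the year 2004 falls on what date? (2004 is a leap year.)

19 April 2004

January has 31 days (110 − 31 = 79 remain).
February has 29 days (79 − 29 = 50 remain).
March has 31 days (50 − 31 = 19 remain).
19 into April → April 19.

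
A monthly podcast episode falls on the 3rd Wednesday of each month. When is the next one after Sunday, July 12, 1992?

July 1992 starts on a Wednesday; its first Wednesday is the 1st, so the 3rd Wednesday is the 15th — July 15, 1992.
July 15, 1992 is after July 12, 1992, so that is the next one.

July 15, 1992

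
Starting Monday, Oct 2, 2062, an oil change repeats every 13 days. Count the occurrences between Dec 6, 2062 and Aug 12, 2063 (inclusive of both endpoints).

Occurrences land 13·i days after Oct 2, 2062 for i = 0, 1, 2, …
Dec 6, 2062 is 65 days after the start; 65 ÷ 13 = 5 remainder 0. First occurrence in the window: #6 on Dec 6, 2062 (5×13 = 65 days in).
Aug 12, 2063 is 314 days after the start; 314 ÷ 13 = 24 remainder 2. Last occurrence in the window: #25 on Aug 10, 2063.
Occurrences #6 through #25: 20 in total.

20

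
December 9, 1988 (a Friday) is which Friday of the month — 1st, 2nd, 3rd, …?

2nd

Day 9 falls in week ⌈9/7⌉ of the month.
Days 1–7 hold the 1st Friday, 8–14 the 2nd, 15–21 the 3rd, 22–28 the 4th, 29–31 the 5th.
9 is in the range for the 2nd.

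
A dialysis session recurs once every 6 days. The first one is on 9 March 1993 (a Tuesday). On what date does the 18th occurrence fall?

The 18th occurrence is 17 intervals after the first: 17 × 6 = 102 days after 9 March 1993.
March has 31 days — 22 days to the end of March leaves 80.
April has 30 days (50 left).
May has 31 days (19 left).
19 days into June → 19 June 1993.

19 June 1993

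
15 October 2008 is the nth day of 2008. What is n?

Days in months before October: 31 + 29 + 31 + 30 + 31 + 30 + 31 + 31 + 30 = 274.
Plus 15 days into October → day 289.

289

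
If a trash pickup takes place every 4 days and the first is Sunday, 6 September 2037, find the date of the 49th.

17 March 2038

The 49th occurrence is 48 intervals after the first: 48 × 4 = 192 days after 6 September 2037.
September has 30 days — 24 days to the end of September leaves 168.
October has 31 days (137 left).
November has 30 days (107 left).
December has 31 days (76 left).
January has 31 days (45 left).
February has 28 days (17 left).
17 days into March → 17 March 2038.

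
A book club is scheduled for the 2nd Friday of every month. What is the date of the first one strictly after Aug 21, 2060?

Aug 2060 starts on a Sunday; its first Friday is the 6th, so the 2nd Friday is the 13th — Aug 13, 2060.
That is not after Aug 21, 2060, so look at Sep 2060.
Sep 2060 starts on a Wednesday; its first Friday is the 3rd, so the 2nd Friday is the 10th — Sep 10, 2060.

Sep 10, 2060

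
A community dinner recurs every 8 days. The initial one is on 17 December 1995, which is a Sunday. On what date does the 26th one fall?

The 26th occurrence is 25 intervals after the first: 25 × 8 = 200 days after 17 December 1995.
December has 31 days — 14 days to the end of December leaves 186.
January has 31 days (155 left).
February has 29 days (126 left).
March has 31 days (95 left).
April has 30 days (65 left).
May has 31 days (34 left).
June has 30 days (4 left).
4 days into July → 4 July 1996.

4 July 1996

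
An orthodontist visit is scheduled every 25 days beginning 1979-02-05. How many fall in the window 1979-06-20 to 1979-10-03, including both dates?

Occurrences land 25·i days after 1979-02-05 for i = 0, 1, 2, …
1979-06-20 is 135 days after the start; 135 ÷ 25 = 5 remainder 10; since the remainder is 10, round up to i = 6. First occurrence in the window: #7 on 1979-07-05 (6×25 = 150 days in).
1979-10-03 is 240 days after the start; 240 ÷ 25 = 9 remainder 15. Last occurrence in the window: #10 on 1979-09-18.
Occurrences #7 through #10: 4 in total.

4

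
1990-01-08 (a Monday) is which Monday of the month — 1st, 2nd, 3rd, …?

2nd

Day 8 falls in week ⌈8/7⌉ of the month.
Days 1–7 hold the 1st Monday, 8–14 the 2nd, 15–21 the 3rd, 22–28 the 4th, 29–31 the 5th.
8 is in the range for the 2nd.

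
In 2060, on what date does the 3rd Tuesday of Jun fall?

The first Tuesday of Jun 2060 is Jun 1.
The 3rd Tuesday is 2 weeks later: 1 + 14 = 15.

Jun 15, 2060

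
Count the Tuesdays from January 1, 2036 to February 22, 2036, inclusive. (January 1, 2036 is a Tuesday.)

January 1, 2036 is a Tuesday; the first Tuesday on or after it is January 1, 2036.
From January 1, 2036 to February 22, 2036: 30 + 22 = 52 days (rest of January, February).
52 ÷ 7 = 7 full weeks with remainder 3, so 7 more Tuesdays after the first → 8.

8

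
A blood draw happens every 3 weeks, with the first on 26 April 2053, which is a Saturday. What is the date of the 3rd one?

7 June 2053

The 3rd occurrence is 2 intervals after the first: 2 × 21 = 42 days after 26 April 2053.
April has 30 days — 4 days to the end of April leaves 38.
May has 31 days (7 left).
7 days into June → 7 June 2053.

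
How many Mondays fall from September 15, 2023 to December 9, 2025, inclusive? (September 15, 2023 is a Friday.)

117

September 15, 2023 is a Friday; the first Monday on or after it is September 18, 2023 (3 days later).
From September 18, 2023 to December 9, 2025: 104 + 366 + 343 = 813 days (rest of 2023, 2024, to December 9, 2025 in 2025).
813 ÷ 7 = 116 full weeks with remainder 1, so 116 more Mondays after the first → 117.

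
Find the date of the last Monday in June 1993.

June 28, 1993

June 1993 begins on a Tuesday, so the first Monday is June 7 (6 days later).
June 1993 has 30 days. Adding weeks: 7, 14, 21, 28 — the last one ≤ 30 is the 28th.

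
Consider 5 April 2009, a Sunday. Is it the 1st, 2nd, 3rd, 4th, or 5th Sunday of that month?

1st

Day 5 falls in week ⌈5/7⌉ of the month.
Days 1–7 hold the 1st Sunday, 8–14 the 2nd, 15–21 the 3rd, 22–28 the 4th, 29–31 the 5th.
5 is in the range for the 1st.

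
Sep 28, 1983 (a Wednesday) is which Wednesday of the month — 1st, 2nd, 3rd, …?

4th

Day 28 falls in week ⌈28/7⌉ of the month.
Days 1–7 hold the 1st Wednesday, 8–14 the 2nd, 15–21 the 3rd, 22–28 the 4th, 29–31 the 5th.
28 is in the range for the 4th.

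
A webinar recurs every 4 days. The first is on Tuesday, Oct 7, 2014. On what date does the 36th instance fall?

Feb 24, 2015

The 36th occurrence is 35 intervals after the first: 35 × 4 = 140 days after Oct 7, 2014.
Oct has 31 days — 24 days to the end of Oct leaves 116.
Nov has 30 days (86 left).
Dec has 31 days (55 left).
Jan has 31 days (24 left).
24 days into Feb → Feb 24, 2015.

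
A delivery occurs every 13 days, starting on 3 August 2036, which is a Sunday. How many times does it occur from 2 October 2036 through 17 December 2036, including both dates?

Occurrences land 13·i days after 3 August 2036 for i = 0, 1, 2, …
2 October 2036 is 60 days after the start; 60 ÷ 13 = 4 remainder 8; since the remainder is 8, round up to i = 5. First occurrence in the window: #6 on 7 October 2036 (5×13 = 65 days in).
17 December 2036 is 136 days after the start; 136 ÷ 13 = 10 remainder 6. Last occurrence in the window: #11 on 11 December 2036.
Occurrences #6 through #11: 6 in total.

6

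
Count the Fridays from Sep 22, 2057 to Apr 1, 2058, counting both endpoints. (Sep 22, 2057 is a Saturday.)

27

Sep 22, 2057 is a Saturday; the first Friday on or after it is Sep 28, 2057 (6 days later).
From Sep 28, 2057 to Apr 1, 2058: 2 + 31 + 30 + 31 + 31 + 28 + 31 + 1 = 185 days (rest of Sep, Oct, Nov, Dec, Jan, Feb, Mar, Apr).
185 ÷ 7 = 26 full weeks with remainder 3, so 26 more Fridays after the first → 27.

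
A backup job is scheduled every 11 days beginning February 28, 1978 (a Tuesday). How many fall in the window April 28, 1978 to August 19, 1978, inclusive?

Occurrences land 11·i days after February 28, 1978 for i = 0, 1, 2, …
April 28, 1978 is 59 days after the start; 59 ÷ 11 = 5 remainder 4; since the remainder is 4, round up to i = 6. First occurrence in the window: #7 on May 5, 1978 (6×11 = 66 days in).
August 19, 1978 is 172 days after the start; 172 ÷ 11 = 15 remainder 7. Last occurrence in the window: #16 on August 12, 1978.
Occurrences #7 through #16: 10 in total.

10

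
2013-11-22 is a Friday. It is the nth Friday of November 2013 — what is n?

4th

Day 22 falls in week ⌈22/7⌉ of the month.
Days 1–7 hold the 1st Friday, 8–14 the 2nd, 15–21 the 3rd, 22–28 the 4th, 29–31 the 5th.
22 is in the range for the 4th.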